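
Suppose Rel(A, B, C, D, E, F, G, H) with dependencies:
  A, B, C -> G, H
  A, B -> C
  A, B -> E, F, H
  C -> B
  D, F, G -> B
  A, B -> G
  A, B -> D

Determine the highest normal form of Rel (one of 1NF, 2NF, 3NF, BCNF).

3NF

Candidate keys: {A, B}, {A, C}, {A, D, F, G}. Prime attributes: {A, B, C, D, F, G}.
C -> B: {C}⁺ = {B, C}, which is not all of the attributes, so the left side is not a superkey — BCNF is violated.
Since {B} ⊆ prime attributes and every other non-superkey FD also has a prime right side, the schema is in 3NF.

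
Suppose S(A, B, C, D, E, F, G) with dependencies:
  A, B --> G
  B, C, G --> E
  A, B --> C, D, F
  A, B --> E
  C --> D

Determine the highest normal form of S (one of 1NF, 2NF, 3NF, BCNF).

2NF

Candidate key: {A, B}. Prime attributes: {A, B}.
B, C, G --> E breaks BCNF: {B, C, G}⁺ = {B, C, D, E, G}, so {B, C, G} is not a superkey.
Because {E} is non-prime and the left side of B, C, G --> E is not a superkey, the relation is not in 3NF.
No non-prime attribute depends on a proper subset of any candidate key, so 2NF holds.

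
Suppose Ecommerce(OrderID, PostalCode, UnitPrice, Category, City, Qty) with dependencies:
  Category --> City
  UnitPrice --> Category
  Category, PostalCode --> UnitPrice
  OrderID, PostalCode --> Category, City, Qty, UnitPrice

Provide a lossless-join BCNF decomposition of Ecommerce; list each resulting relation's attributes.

Candidate key of the original relation: {OrderID, PostalCode}.
{Category, City, OrderID, PostalCode, Qty, UnitPrice}: {Category} determines {Category, City} here but is not a superkey — split on Category --> City, giving {Category, City} and {Category, OrderID, PostalCode, Qty, UnitPrice}.
{Category, City} is in BCNF.
{Category, OrderID, PostalCode, Qty, UnitPrice}: {UnitPrice} determines {Category, UnitPrice} here but is not a superkey — split on UnitPrice --> Category, giving {Category, UnitPrice} and {OrderID, PostalCode, Qty, UnitPrice}.
{Category, UnitPrice} is in BCNF.
{OrderID, PostalCode, Qty, UnitPrice} is in BCNF.

{Category, City}; {Category, UnitPrice}; {OrderID, PostalCode, Qty, UnitPrice}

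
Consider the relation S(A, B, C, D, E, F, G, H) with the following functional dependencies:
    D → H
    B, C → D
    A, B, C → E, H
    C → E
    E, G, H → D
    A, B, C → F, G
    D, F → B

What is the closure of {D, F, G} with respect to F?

Start with {D, F, G}.
D → H applies; add {H} → now {D, F, G, H}.
D, F → B applies; add {B} → now {B, D, F, G, H}.
No further FD applies.

{B, D, F, G, H}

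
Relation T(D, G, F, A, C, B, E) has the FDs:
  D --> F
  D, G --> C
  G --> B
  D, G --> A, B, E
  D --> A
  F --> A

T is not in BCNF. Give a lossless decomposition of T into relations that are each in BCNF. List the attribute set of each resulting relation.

Candidate key of the original relation: {D, G}.
In {A, B, C, D, E, F, G}, {D} is not a superkey ({D}⁺ restricted to this set is {A, D, F}), so split on D --> A, F into {A, D, F} and {B, C, D, E, G}.
In {A, D, F}, {F} is not a superkey ({F}⁺ restricted to this set is {A, F}), so split on F --> A into {A, F} and {D, F}.
{A, F}: every determinant is a superkey — BCNF.
{D, F}: every determinant is a superkey — BCNF.
In {B, C, D, E, G}, {G} is not a superkey ({G}⁺ restricted to this set is {B, G}), so split on G --> B into {B, G} and {C, D, E, G}.
{B, G}: every determinant is a superkey — BCNF.
{C, D, E, G}: every determinant is a superkey — BCNF.

{A, F}; {B, G}; {C, D, E, G}; {D, F}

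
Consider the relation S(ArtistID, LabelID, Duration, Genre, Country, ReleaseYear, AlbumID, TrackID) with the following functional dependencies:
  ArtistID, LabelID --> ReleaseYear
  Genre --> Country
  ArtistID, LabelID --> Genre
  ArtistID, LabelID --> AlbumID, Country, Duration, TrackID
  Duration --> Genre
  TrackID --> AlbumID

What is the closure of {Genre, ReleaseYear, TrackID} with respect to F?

{AlbumID, Country, Genre, ReleaseYear, TrackID}

Start with {Genre, ReleaseYear, TrackID}.
Genre --> Country applies; add {Country} → now {Country, Genre, ReleaseYear, TrackID}.
TrackID --> AlbumID applies; add {AlbumID} → now {AlbumID, Country, Genre, ReleaseYear, TrackID}.
No further FD applies.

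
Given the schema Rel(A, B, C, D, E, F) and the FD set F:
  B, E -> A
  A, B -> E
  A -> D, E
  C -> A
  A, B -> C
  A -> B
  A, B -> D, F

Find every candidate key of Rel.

{A} is a candidate key since {A}⁺ = {A, B, C, D, E, F} covers every attribute.
{C} is a candidate key since {C}⁺ = {A, B, C, D, E, F} covers every attribute.
{B, E} is a candidate key since {B, E}⁺ = {A, B, C, D, E, F} covers every attribute.
These are minimal and exhaustive — every other superkey contains one of them.

{A}, {B, E}, {C}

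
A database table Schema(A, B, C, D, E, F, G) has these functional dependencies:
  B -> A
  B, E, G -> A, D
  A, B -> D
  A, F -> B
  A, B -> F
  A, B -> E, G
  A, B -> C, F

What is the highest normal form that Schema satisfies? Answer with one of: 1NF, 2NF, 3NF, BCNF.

Candidate keys: {A, F}, {B}. Prime attributes: {A, B, F}.
The left-hand side of every FD is a superkey, so BCNF is satisfied.

BCNF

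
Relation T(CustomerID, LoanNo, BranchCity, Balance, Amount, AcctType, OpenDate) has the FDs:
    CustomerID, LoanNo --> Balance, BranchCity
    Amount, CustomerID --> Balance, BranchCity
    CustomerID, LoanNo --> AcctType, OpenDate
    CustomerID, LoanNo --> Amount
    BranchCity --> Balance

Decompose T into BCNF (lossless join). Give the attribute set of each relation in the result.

Candidate key of the original relation: {CustomerID, LoanNo}.
Within {AcctType, Amount, Balance, BranchCity, CustomerID, LoanNo, OpenDate}: {Amount, CustomerID}⁺ ∩ {AcctType, Amount, Balance, BranchCity, CustomerID, LoanNo, OpenDate} = {Amount, Balance, BranchCity, CustomerID}, not the whole set, so Amount, CustomerID --> Balance, BranchCity violates BCNF; decompose into {Amount, Balance, BranchCity, CustomerID} and {AcctType, Amount, CustomerID, LoanNo, OpenDate}.
Within {Amount, Balance, BranchCity, CustomerID}: {BranchCity}⁺ ∩ {Amount, Balance, BranchCity, CustomerID} = {Balance, BranchCity}, not the whole set, so BranchCity --> Balance violates BCNF; decompose into {Balance, BranchCity} and {Amount, BranchCity, CustomerID}.
{Balance, BranchCity} is in BCNF.
{Amount, BranchCity, CustomerID} is in BCNF.
{AcctType, Amount, CustomerID, LoanNo, OpenDate} is in BCNF.

{AcctType, Amount, CustomerID, LoanNo, OpenDate}; {Amount, BranchCity, CustomerID}; {Balance, BranchCity}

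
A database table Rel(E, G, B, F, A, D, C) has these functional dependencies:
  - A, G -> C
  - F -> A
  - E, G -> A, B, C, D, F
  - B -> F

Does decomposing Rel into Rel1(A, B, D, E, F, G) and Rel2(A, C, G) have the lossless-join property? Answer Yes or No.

Common attributes: {A, G}; their closure is {A, C, G}.
This includes all of Rel2, so the common attributes are a superkey of Rel2 — the join is lossless.

Yes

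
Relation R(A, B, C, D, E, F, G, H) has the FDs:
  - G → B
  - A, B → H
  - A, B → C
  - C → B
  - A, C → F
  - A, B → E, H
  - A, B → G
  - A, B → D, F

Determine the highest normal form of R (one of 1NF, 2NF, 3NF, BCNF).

3NF

Candidate keys: {A, B}, {A, C}, {A, G}. Prime attributes: {A, B, C, G}.
G → B breaks BCNF: {G}⁺ = {B, G}, so {G} is not a superkey.
Since {B} ⊆ prime attributes and every other non-superkey FD also has a prime right side, the schema is in 3NF.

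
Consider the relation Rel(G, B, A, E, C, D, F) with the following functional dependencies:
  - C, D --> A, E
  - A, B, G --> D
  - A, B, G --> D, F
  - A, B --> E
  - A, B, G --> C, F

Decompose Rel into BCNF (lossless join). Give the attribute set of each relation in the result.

{A, C, D, E}; {B, C, D, F, G}

Candidate keys of the original relation: {A, B, G}, {B, C, D, G}.
In {A, B, C, D, E, F, G}, {C, D} is not a superkey ({C, D}⁺ restricted to this set is {A, C, D, E}), so split on C, D --> A, E into {A, C, D, E} and {B, C, D, F, G}.
{A, C, D, E} has no BCNF violation.
{B, C, D, F, G} has no BCNF violation.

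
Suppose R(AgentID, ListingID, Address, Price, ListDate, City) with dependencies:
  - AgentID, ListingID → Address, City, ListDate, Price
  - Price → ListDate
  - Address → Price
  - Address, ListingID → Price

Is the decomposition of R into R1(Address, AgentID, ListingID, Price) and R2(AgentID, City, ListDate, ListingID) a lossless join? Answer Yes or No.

Yes

The shared attributes are {AgentID, ListingID} and {AgentID, ListingID}⁺ = {Address, AgentID, City, ListDate, ListingID, Price}.
This includes all of R1, so the common attributes are a superkey of R1 — the join is lossless.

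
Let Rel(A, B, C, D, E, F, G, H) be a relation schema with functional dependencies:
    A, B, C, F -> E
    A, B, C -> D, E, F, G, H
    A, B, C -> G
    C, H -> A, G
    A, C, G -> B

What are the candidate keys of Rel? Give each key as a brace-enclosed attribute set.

{C} never appears on the right of any FD, so every key must include it.
{C, H} is a candidate key since {C, H}⁺ = {A, B, C, D, E, F, G, H} covers every attribute.
{A, B, C} is a candidate key since {A, B, C}⁺ = {A, B, C, D, E, F, G, H} covers every attribute.
{A, C, G} is a candidate key since {A, C, G}⁺ = {A, B, C, D, E, F, G, H} covers every attribute.
No proper subset of any of these is a key, and no other minimal superkey exists.

{A, B, C}, {A, C, G}, {C, H}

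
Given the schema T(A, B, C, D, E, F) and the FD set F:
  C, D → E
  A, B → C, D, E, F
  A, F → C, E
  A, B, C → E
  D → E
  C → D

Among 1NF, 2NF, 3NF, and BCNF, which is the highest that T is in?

2NF

Candidate key: {A, B}. Prime attributes: {A, B}.
C, D → E: {C, D}⁺ = {C, D, E}, which is not all of the attributes, so the left side is not a superkey — BCNF is violated.
C, D → E has non-prime {E} on the right and a non-superkey on the left, so 3NF fails.
Checking every proper subset of each key, none determines a non-prime attribute — 2NF is satisfied.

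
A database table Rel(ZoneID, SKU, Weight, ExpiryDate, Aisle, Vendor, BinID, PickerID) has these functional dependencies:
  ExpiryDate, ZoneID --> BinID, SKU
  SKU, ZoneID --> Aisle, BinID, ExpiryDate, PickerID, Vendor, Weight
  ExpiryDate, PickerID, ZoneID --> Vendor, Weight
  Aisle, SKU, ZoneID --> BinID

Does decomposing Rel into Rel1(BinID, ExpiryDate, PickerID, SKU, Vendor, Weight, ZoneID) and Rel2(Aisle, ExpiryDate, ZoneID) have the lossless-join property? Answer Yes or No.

Yes

The shared attributes are {ExpiryDate, ZoneID} and {ExpiryDate, ZoneID}⁺ = {Aisle, BinID, ExpiryDate, PickerID, SKU, Vendor, Weight, ZoneID}.
Rel1 is contained in that closure, so Rel1 ∩ Rel2 --> Rel1 holds and the join is lossless.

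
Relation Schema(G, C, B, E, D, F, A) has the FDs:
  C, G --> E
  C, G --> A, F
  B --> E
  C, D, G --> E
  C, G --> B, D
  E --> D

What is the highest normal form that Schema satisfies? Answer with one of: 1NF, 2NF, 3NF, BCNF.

Candidate key: {C, G}. Prime attributes: {C, G}.
For B --> E we have {B}⁺ = {B, D, E}; {B} is not a superkey, so BCNF fails.
B --> E determines the non-prime attribute {E} from a non-superkey — 3NF is violated.
No proper subset of a key has a non-prime attribute in its closure, so there is no partial dependency; 2NF holds.

2NF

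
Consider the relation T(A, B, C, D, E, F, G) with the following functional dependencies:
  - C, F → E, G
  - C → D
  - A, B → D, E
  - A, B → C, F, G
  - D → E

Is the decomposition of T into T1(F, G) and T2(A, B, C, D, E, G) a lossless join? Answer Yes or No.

T1 ∩ T2 = {G}; its closure under F is {G}.
Neither T1 nor T2 is contained in that closure, so the decomposition is lossy.

No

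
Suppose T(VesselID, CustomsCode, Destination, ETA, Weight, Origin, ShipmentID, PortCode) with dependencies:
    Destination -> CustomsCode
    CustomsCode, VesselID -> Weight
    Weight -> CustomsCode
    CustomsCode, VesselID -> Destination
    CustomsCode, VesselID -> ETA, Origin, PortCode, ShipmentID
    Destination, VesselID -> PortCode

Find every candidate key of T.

Attributes never on any right-hand side: {VesselID} — every candidate key must contain it.
{CustomsCode, VesselID}⁺ = {CustomsCode, Destination, ETA, Origin, PortCode, ShipmentID, VesselID, Weight}, which is every attribute, so {CustomsCode, VesselID} is a candidate key.
{Destination, VesselID}⁺ = {CustomsCode, Destination, ETA, Origin, PortCode, ShipmentID, VesselID, Weight}, which is every attribute, so {Destination, VesselID} is a candidate key.
{VesselID, Weight}⁺ = {CustomsCode, Destination, ETA, Origin, PortCode, ShipmentID, VesselID, Weight}, which is every attribute, so {VesselID, Weight} is a candidate key.
No proper subset of any of these is a key, and no other minimal superkey exists.

{CustomsCode, VesselID}, {Destination, VesselID}, {VesselID, Weight}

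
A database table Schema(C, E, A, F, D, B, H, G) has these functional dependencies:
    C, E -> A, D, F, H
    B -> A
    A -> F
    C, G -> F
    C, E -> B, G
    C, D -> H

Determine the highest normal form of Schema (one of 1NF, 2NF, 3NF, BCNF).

2NF

Candidate key: {C, E}. Prime attributes: {C, E}.
B -> A breaks BCNF: {B}⁺ = {A, B, F}, so {B} is not a superkey.
Because {A} is non-prime and the left side of B -> A is not a superkey, the relation is not in 3NF.
Checking every proper subset of each key, none determines a non-prime attribute — 2NF is satisfied.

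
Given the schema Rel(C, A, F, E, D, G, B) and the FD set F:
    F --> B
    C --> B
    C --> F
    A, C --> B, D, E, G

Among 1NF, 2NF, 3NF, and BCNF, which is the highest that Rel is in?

1NF

Candidate key: {A, C}. Prime attributes: {A, C}.
For F --> B we have {F}⁺ = {B, F}; {F} is not a superkey, so BCNF fails.
F --> B determines the non-prime attribute {B} from a non-superkey — 3NF is violated.
{C} is a proper subset of the key {A, C}, and {C}⁺ contains the non-prime attributes {B, F} — a partial dependency, so 2NF is violated.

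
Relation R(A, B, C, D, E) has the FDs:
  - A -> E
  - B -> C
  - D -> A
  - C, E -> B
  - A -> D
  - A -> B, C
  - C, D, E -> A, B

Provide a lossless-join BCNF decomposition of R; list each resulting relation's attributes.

{A, B, D, E}; {B, C}

Candidate keys of the original relation: {A}, {D}.
In {A, B, C, D, E}, {B} is not a superkey ({B}⁺ restricted to this set is {B, C}), so split on B -> C into {B, C} and {A, B, D, E}.
{B, C} has no BCNF violation.
{A, B, D, E} has no BCNF violation.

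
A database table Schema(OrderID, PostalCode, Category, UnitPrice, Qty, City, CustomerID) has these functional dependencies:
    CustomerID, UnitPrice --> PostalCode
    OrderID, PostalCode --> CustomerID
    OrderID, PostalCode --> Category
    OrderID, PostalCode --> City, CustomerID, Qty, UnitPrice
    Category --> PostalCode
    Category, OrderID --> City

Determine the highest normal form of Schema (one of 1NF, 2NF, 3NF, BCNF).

3NF

Candidate keys: {Category, OrderID}, {CustomerID, OrderID, UnitPrice}, {OrderID, PostalCode}. Prime attributes: {Category, CustomerID, OrderID, PostalCode, UnitPrice}.
CustomerID, UnitPrice --> PostalCode breaks BCNF: {CustomerID, UnitPrice}⁺ = {CustomerID, PostalCode, UnitPrice}, so {CustomerID, UnitPrice} is not a superkey.
Its right-hand attributes {PostalCode} are all prime, as are those of every other non-superkey FD — the relation is in 3NF.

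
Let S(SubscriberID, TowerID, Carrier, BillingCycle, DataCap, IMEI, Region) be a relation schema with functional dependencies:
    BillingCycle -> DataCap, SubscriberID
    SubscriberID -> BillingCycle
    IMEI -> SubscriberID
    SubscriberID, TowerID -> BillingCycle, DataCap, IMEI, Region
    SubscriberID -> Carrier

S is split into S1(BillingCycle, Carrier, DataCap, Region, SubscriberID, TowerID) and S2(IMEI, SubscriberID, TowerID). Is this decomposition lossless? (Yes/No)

S1 ∩ S2 = {SubscriberID, TowerID}; its closure under F is {BillingCycle, Carrier, DataCap, IMEI, Region, SubscriberID, TowerID}.
S1 is contained in that closure, so S1 ∩ S2 -> S1 holds and the join is lossless.

Yes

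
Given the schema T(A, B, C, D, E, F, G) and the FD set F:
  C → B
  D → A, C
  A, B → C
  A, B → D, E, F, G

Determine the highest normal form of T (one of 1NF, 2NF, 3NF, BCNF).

Candidate keys: {A, B}, {A, C}, {D}. Prime attributes: {A, B, C, D}.
C → B: {C}⁺ = {B, C}, which is not all of the attributes, so the left side is not a superkey — BCNF is violated.
But every attribute on its right side ({B}) is prime, and the same holds for every other non-superkey FD, so 3NF still holds.

3NF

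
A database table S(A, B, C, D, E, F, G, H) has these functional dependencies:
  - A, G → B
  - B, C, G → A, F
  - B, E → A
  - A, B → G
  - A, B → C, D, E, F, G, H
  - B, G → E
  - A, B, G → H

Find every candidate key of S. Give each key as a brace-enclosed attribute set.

{A, B}, {A, G}, {B, E}, {B, G}

Closure of {A, B} is {A, B, C, D, E, F, G, H}, the whole schema; {A, B} is a candidate key.
Closure of {A, G} is {A, B, C, D, E, F, G, H}, the whole schema; {A, G} is a candidate key.
Closure of {B, E} is {A, B, C, D, E, F, G, H}, the whole schema; {B, E} is a candidate key.
Closure of {B, G} is {A, B, C, D, E, F, G, H}, the whole schema; {B, G} is a candidate key.
No proper subset of any of these is a key, and no other minimal superkey exists.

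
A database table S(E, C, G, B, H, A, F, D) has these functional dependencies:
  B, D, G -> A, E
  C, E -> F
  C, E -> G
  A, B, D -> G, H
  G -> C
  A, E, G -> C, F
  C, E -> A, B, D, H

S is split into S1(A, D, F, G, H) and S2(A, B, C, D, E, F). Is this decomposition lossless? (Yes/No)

No

Common attributes: {A, D, F}; their closure is {A, D, F}.
The closure covers neither S1 nor S2 entirely; the join is not lossless.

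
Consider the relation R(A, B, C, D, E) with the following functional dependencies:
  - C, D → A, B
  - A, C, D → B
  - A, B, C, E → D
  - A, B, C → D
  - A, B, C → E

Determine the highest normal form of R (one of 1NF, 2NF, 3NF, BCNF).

Candidate keys: {A, B, C}, {C, D}. Prime attributes: {A, B, C, D}.
Each dependency's left side is a superkey — BCNF holds.

BCNF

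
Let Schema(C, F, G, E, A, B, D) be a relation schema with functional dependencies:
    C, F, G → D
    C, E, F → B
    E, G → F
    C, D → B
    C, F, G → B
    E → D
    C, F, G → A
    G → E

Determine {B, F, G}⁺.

{B, D, E, F, G}

Start with {B, F, G}.
G → E applies; add {E} → now {B, E, F, G}.
E → D applies; add {D} → now {B, D, E, F, G}.
No further FD applies.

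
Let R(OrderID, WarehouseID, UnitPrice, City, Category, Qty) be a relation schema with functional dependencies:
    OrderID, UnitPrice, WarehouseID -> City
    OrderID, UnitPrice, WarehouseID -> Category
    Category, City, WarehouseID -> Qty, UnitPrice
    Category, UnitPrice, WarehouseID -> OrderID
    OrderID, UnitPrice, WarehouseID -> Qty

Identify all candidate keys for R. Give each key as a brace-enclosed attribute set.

{Category, City, WarehouseID}, {Category, UnitPrice, WarehouseID}, {OrderID, UnitPrice, WarehouseID}

Attributes never on any right-hand side: {WarehouseID} — every candidate key must contain it.
{Category, City, WarehouseID}⁺ = {Category, City, OrderID, Qty, UnitPrice, WarehouseID}, which is every attribute, so {Category, City, WarehouseID} is a candidate key.
{Category, UnitPrice, WarehouseID}⁺ = {Category, City, OrderID, Qty, UnitPrice, WarehouseID}, which is every attribute, so {Category, UnitPrice, WarehouseID} is a candidate key.
{OrderID, UnitPrice, WarehouseID}⁺ = {Category, City, OrderID, Qty, UnitPrice, WarehouseID}, which is every attribute, so {OrderID, UnitPrice, WarehouseID} is a candidate key.
Any other superkey properly contains one of these, so there are no further candidate keys.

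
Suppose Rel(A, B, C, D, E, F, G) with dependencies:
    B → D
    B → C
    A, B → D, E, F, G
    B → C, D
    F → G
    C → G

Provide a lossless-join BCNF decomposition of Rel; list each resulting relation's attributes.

Candidate key of the original relation: {A, B}.
Within {A, B, C, D, E, F, G}: {B}⁺ ∩ {A, B, C, D, E, F, G} = {B, C, D, G}, not the whole set, so B → C, D, G violates BCNF; decompose into {B, C, D, G} and {A, B, E, F}.
Within {B, C, D, G}: {C}⁺ ∩ {B, C, D, G} = {C, G}, not the whole set, so C → G violates BCNF; decompose into {C, G} and {B, C, D}.
{C, G} has no BCNF violation.
{B, C, D} has no BCNF violation.
{A, B, E, F} has no BCNF violation.

{A, B, E, F}; {B, C, D}; {C, G}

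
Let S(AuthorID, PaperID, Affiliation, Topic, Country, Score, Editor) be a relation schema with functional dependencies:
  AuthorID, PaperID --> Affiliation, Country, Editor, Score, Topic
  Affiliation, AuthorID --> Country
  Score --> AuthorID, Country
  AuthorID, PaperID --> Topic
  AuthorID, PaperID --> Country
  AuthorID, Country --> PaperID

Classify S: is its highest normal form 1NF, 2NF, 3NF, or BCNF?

BCNF

Candidate keys: {Affiliation, AuthorID}, {AuthorID, Country}, {AuthorID, PaperID}, {Score}. Prime attributes: {Affiliation, AuthorID, Country, PaperID, Score}.
The left-hand side of every FD is a superkey, so BCNF is satisfied.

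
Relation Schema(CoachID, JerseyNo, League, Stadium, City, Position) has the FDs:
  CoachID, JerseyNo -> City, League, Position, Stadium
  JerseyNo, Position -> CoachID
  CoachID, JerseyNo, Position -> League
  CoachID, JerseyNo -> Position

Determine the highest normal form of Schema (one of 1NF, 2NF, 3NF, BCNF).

Candidate keys: {CoachID, JerseyNo}, {JerseyNo, Position}. Prime attributes: {CoachID, JerseyNo, Position}.
Each dependency's left side is a superkey — BCNF holds.

BCNF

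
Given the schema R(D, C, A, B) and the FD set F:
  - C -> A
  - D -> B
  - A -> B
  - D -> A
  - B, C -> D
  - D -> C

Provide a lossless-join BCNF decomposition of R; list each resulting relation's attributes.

{A, B}; {A, C, D}

Candidate keys of the original relation: {C}, {D}.
Within {A, B, C, D}: {A}⁺ ∩ {A, B, C, D} = {A, B}, not the whole set, so A -> B violates BCNF; decompose into {A, B} and {A, C, D}.
{A, B} has no BCNF violation.
{A, C, D} has no BCNF violation.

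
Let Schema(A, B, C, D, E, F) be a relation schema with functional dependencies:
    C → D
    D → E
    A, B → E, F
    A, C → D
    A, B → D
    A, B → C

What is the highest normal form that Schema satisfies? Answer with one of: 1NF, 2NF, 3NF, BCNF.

Candidate key: {A, B}. Prime attributes: {A, B}.
C → D: {C}⁺ = {C, D, E}, which is not all of the attributes, so the left side is not a superkey — BCNF is violated.
Because {D} is non-prime and the left side of C → D is not a superkey, the relation is not in 3NF.
Checking every proper subset of each key, none determines a non-prime attribute — 2NF is satisfied.

2NF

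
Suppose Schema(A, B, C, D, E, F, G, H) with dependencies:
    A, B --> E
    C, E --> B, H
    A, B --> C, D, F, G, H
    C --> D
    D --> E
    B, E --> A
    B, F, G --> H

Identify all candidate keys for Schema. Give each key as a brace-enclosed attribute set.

Closure of {C} is {A, B, C, D, E, F, G, H}, the whole schema; {C} is a candidate key.
Closure of {A, B} is {A, B, C, D, E, F, G, H}, the whole schema; {A, B} is a candidate key.
Closure of {B, D} is {A, B, C, D, E, F, G, H}, the whole schema; {B, D} is a candidate key.
Closure of {B, E} is {A, B, C, D, E, F, G, H}, the whole schema; {B, E} is a candidate key.
These are minimal and exhaustive — every other superkey contains one of them.

{A, B}, {B, D}, {B, E}, {C}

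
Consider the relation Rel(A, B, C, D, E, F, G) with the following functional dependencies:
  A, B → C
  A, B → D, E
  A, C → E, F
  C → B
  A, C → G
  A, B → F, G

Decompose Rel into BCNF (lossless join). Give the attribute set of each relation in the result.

Candidate keys of the original relation: {A, B}, {A, C}.
In {A, B, C, D, E, F, G}, {C} is not a superkey ({C}⁺ restricted to this set is {B, C}), so split on C → B into {B, C} and {A, C, D, E, F, G}.
{B, C} is in BCNF.
{A, C, D, E, F, G} is in BCNF.

{A, C, D, E, F, G}; {B, C}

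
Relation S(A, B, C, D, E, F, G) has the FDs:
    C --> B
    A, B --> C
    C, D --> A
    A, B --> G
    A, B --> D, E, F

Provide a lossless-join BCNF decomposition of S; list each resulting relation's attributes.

Candidate keys of the original relation: {A, B}, {A, C}, {C, D}.
Within {A, B, C, D, E, F, G}: {C}⁺ ∩ {A, B, C, D, E, F, G} = {B, C}, not the whole set, so C --> B violates BCNF; decompose into {B, C} and {A, C, D, E, F, G}.
{B, C} has no BCNF violation.
{A, C, D, E, F, G} has no BCNF violation.

{A, C, D, E, F, G}; {B, C}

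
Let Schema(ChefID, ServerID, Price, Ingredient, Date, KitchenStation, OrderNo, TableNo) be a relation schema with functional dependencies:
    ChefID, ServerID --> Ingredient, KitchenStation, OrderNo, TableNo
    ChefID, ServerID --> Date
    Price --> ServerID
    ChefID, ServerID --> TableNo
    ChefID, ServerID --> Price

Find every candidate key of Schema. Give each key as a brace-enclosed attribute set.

{ChefID, Price}, {ChefID, ServerID}

{ChefID} never appears on the right of any FD, so every key must include it.
{ChefID, Price}⁺ = {ChefID, Date, Ingredient, KitchenStation, OrderNo, Price, ServerID, TableNo}, which is every attribute, so {ChefID, Price} is a candidate key.
{ChefID, ServerID}⁺ = {ChefID, Date, Ingredient, KitchenStation, OrderNo, Price, ServerID, TableNo}, which is every attribute, so {ChefID, ServerID} is a candidate key.
No proper subset of any of these is a key, and no other minimal superkey exists.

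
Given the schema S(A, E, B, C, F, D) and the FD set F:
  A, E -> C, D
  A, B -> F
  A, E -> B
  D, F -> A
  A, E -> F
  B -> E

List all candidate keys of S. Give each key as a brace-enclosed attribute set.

{A, B} is a candidate key since {A, B}⁺ = {A, B, C, D, E, F} covers every attribute.
{A, E} is a candidate key since {A, E}⁺ = {A, B, C, D, E, F} covers every attribute.
{B, D, F} is a candidate key since {B, D, F}⁺ = {A, B, C, D, E, F} covers every attribute.
{D, E, F} is a candidate key since {D, E, F}⁺ = {A, B, C, D, E, F} covers every attribute.
Any other superkey properly contains one of these, so there are no further candidate keys.

{A, B}, {A, E}, {B, D, F}, {D, E, F}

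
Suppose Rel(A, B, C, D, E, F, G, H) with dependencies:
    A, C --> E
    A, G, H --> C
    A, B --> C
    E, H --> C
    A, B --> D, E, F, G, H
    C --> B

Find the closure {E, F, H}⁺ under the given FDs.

{B, C, E, F, H}

Start with {E, F, H}.
E, H --> C applies; add {C} → now {C, E, F, H}.
C --> B applies; add {B} → now {B, C, E, F, H}.
No further FD applies.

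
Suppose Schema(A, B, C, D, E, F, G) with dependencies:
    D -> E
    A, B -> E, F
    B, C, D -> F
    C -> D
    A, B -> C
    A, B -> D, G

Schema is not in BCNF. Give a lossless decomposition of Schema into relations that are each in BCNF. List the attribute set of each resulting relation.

{A, B, C, G}; {B, C, F}; {C, D}; {D, E}

Candidate key of the original relation: {A, B}.
{A, B, C, D, E, F, G}: {D} determines {D, E} here but is not a superkey — split on D -> E, giving {D, E} and {A, B, C, D, F, G}.
{D, E}: every determinant is a superkey — BCNF.
{A, B, C, D, F, G}: {B, C, D} determines {B, C, D, F} here but is not a superkey — split on B, C, D -> F, giving {B, C, D, F} and {A, B, C, D, G}.
{B, C, D, F}: {C} determines {C, D} here but is not a superkey — split on C -> D, giving {C, D} and {B, C, F}.
{C, D}: every determinant is a superkey — BCNF.
{B, C, F}: every determinant is a superkey — BCNF.
{A, B, C, D, G}: {C} determines {C, D} here but is not a superkey — split on C -> D, giving {C, D} and {A, B, C, G}.
{C, D}: every determinant is a superkey — BCNF.
{A, B, C, G}: every determinant is a superkey — BCNF.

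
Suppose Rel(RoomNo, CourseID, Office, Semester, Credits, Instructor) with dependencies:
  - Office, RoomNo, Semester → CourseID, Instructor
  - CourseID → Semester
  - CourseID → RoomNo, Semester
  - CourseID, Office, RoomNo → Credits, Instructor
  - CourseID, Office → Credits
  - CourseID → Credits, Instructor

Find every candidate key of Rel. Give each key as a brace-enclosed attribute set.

{CourseID, Office}, {Office, RoomNo, Semester}

Attributes never on any right-hand side: {Office} — every candidate key must contain it.
{CourseID, Office}⁺ = {CourseID, Credits, Instructor, Office, RoomNo, Semester}, which is every attribute, so {CourseID, Office} is a candidate key.
{Office, RoomNo, Semester}⁺ = {CourseID, Credits, Instructor, Office, RoomNo, Semester}, which is every attribute, so {Office, RoomNo, Semester} is a candidate key.
No proper subset of any of these is a key, and no other minimal superkey exists.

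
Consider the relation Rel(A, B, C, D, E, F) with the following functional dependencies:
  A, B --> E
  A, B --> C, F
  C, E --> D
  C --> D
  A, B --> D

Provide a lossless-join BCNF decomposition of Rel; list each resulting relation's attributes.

Candidate key of the original relation: {A, B}.
Within {A, B, C, D, E, F}: {C, E}⁺ ∩ {A, B, C, D, E, F} = {C, D, E}, not the whole set, so C, E --> D violates BCNF; decompose into {C, D, E} and {A, B, C, E, F}.
Within {C, D, E}: {C}⁺ ∩ {C, D, E} = {C, D}, not the whole set, so C --> D violates BCNF; decompose into {C, D} and {C, E}.
{C, D}: every determinant is a superkey — BCNF.
{C, E}: every determinant is a superkey — BCNF.
{A, B, C, E, F}: every determinant is a superkey — BCNF.

{A, B, C, E, F}; {C, D}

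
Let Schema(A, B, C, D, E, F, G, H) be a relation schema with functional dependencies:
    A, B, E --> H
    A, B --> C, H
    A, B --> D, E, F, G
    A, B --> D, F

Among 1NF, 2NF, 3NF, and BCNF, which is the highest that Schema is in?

Candidate key: {A, B}. Prime attributes: {A, B}.
Every FD has a superkey on the left, so the relation is in BCNF.

BCNF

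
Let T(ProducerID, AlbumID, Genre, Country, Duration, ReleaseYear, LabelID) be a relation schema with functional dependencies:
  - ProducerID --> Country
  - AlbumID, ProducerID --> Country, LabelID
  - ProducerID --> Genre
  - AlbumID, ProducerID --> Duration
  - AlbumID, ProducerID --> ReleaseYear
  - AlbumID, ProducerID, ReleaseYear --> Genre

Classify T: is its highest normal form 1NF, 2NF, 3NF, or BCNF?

Candidate key: {AlbumID, ProducerID}. Prime attributes: {AlbumID, ProducerID}.
ProducerID --> Country breaks BCNF: {ProducerID}⁺ = {Country, Genre, ProducerID}, so {ProducerID} is not a superkey.
ProducerID --> Country determines the non-prime attribute {Country} from a non-superkey — 3NF is violated.
{ProducerID} is a proper subset of the key {AlbumID, ProducerID}, and {ProducerID}⁺ contains the non-prime attributes {Country, Genre} — a partial dependency, so 2NF is violated.

1NF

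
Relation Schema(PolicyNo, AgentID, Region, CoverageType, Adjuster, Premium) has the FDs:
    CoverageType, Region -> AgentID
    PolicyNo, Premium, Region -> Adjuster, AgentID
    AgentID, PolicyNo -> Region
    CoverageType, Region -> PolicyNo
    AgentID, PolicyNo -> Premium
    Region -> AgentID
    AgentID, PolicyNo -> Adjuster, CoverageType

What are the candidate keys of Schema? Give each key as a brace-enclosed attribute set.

{AgentID, PolicyNo}, {CoverageType, Region}, {PolicyNo, Region}

{AgentID, PolicyNo} is a candidate key since {AgentID, PolicyNo}⁺ = {Adjuster, AgentID, CoverageType, PolicyNo, Premium, Region} covers every attribute.
{CoverageType, Region} is a candidate key since {CoverageType, Region}⁺ = {Adjuster, AgentID, CoverageType, PolicyNo, Premium, Region} covers every attribute.
{PolicyNo, Region} is a candidate key since {PolicyNo, Region}⁺ = {Adjuster, AgentID, CoverageType, PolicyNo, Premium, Region} covers every attribute.
These are minimal and exhaustive — every other superkey contains one of them.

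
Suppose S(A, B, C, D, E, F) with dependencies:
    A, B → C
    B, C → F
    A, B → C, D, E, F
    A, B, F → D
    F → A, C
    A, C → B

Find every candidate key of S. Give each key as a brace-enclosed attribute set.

{F}⁺ = {A, B, C, D, E, F} — all of the relation — so {F} is a candidate key.
{A, B}⁺ = {A, B, C, D, E, F} — all of the relation — so {A, B} is a candidate key.
{A, C}⁺ = {A, B, C, D, E, F} — all of the relation — so {A, C} is a candidate key.
{B, C}⁺ = {A, B, C, D, E, F} — all of the relation — so {B, C} is a candidate key.
No proper subset of any of these is a key, and no other minimal superkey exists.

{A, B}, {A, C}, {B, C}, {F}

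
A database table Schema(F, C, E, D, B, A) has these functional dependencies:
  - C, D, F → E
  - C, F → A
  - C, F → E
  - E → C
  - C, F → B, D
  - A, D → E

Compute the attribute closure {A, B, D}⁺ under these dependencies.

{A, B, C, D, E}

Start with {A, B, D}.
A, D → E applies; add {E} → now {A, B, D, E}.
E → C applies; add {C} → now {A, B, C, D, E}.
No further FD applies.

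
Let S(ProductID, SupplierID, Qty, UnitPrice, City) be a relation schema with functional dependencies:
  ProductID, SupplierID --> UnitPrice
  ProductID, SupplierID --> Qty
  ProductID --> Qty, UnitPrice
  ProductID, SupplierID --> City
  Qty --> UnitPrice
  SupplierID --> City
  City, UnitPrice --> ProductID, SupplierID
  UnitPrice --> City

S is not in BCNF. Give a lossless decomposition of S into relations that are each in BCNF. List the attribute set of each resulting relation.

Candidate keys of the original relation: {ProductID}, {Qty}, {UnitPrice}.
{City, ProductID, Qty, SupplierID, UnitPrice}: {SupplierID} determines {City, SupplierID} here but is not a superkey — split on SupplierID --> City, giving {City, SupplierID} and {ProductID, Qty, SupplierID, UnitPrice}.
{City, SupplierID}: every determinant is a superkey — BCNF.
{ProductID, Qty, SupplierID, UnitPrice}: every determinant is a superkey — BCNF.

{City, SupplierID}; {ProductID, Qty, SupplierID, UnitPrice}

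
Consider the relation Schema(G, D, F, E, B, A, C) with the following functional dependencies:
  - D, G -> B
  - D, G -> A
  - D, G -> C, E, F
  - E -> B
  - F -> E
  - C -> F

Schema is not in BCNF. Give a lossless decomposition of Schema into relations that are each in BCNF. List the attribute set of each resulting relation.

{A, C, D, G}; {B, E}; {C, F}; {E, F}

Candidate key of the original relation: {D, G}.
In {A, B, C, D, E, F, G}, {E} is not a superkey ({E}⁺ restricted to this set is {B, E}), so split on E -> B into {B, E} and {A, C, D, E, F, G}.
{B, E} has no BCNF violation.
In {A, C, D, E, F, G}, {F} is not a superkey ({F}⁺ restricted to this set is {E, F}), so split on F -> E into {E, F} and {A, C, D, F, G}.
{E, F} has no BCNF violation.
In {A, C, D, F, G}, {C} is not a superkey ({C}⁺ restricted to this set is {C, F}), so split on C -> F into {C, F} and {A, C, D, G}.
{C, F} has no BCNF violation.
{A, C, D, G} has no BCNF violation.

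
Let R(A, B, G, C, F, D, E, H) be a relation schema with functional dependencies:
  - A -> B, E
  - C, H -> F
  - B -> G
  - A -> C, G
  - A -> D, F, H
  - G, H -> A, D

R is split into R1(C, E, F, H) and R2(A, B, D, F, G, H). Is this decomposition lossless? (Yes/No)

R1 ∩ R2 = {F, H}; its closure under F is {F, H}.
R1 ⊄ {F, H} and R2 ⊄ {F, H}, so the split is lossy.

No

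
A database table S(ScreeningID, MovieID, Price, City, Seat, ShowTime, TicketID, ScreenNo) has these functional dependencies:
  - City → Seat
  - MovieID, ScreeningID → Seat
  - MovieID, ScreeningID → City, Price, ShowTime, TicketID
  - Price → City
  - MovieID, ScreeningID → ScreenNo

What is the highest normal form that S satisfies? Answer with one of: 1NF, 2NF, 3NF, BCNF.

2NF

Candidate key: {MovieID, ScreeningID}. Prime attributes: {MovieID, ScreeningID}.
City → Seat breaks BCNF: {City}⁺ = {City, Seat}, so {City} is not a superkey.
Because {Seat} is non-prime and the left side of City → Seat is not a superkey, the relation is not in 3NF.
Checking every proper subset of each key, none determines a non-prime attribute — 2NF is satisfied.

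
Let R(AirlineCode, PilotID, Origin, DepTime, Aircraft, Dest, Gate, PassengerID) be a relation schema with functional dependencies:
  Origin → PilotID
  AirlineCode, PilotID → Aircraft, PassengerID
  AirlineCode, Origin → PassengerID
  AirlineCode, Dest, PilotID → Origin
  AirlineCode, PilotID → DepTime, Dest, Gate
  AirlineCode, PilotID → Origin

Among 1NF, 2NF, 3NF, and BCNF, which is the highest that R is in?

Candidate keys: {AirlineCode, Origin}, {AirlineCode, PilotID}. Prime attributes: {AirlineCode, Origin, PilotID}.
For Origin → PilotID we have {Origin}⁺ = {Origin, PilotID}; {Origin} is not a superkey, so BCNF fails.
Its right-hand attributes {PilotID} are all prime, as are those of every other non-superkey FD — the relation is in 3NF.

3NF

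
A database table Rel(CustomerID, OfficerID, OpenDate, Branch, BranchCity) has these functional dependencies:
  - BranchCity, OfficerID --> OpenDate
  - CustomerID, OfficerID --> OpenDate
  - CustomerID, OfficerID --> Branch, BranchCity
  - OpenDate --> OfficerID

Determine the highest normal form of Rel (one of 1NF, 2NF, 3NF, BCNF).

Candidate keys: {CustomerID, OfficerID}, {CustomerID, OpenDate}. Prime attributes: {CustomerID, OfficerID, OpenDate}.
BranchCity, OfficerID --> OpenDate breaks BCNF: {BranchCity, OfficerID}⁺ = {BranchCity, OfficerID, OpenDate}, so {BranchCity, OfficerID} is not a superkey.
Since {OpenDate} ⊆ prime attributes and every other non-superkey FD also has a prime right side, the schema is in 3NF.

3NF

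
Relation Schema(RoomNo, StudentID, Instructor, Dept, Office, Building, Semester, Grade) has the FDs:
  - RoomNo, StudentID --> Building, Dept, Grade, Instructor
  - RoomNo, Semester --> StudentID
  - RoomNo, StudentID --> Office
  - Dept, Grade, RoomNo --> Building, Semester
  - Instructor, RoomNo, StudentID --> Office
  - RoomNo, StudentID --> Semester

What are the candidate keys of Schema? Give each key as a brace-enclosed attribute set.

{Dept, Grade, RoomNo}, {RoomNo, Semester}, {RoomNo, StudentID}

{RoomNo} never appears on the right of any FD, so every key must include it.
{RoomNo, Semester} is a candidate key since {RoomNo, Semester}⁺ = {Building, Dept, Grade, Instructor, Office, RoomNo, Semester, StudentID} covers every attribute.
{RoomNo, StudentID} is a candidate key since {RoomNo, StudentID}⁺ = {Building, Dept, Grade, Instructor, Office, RoomNo, Semester, StudentID} covers every attribute.
{Dept, Grade, RoomNo} is a candidate key since {Dept, Grade, RoomNo}⁺ = {Building, Dept, Grade, Instructor, Office, RoomNo, Semester, StudentID} covers every attribute.
Any other superkey properly contains one of these, so there are no further candidate keys.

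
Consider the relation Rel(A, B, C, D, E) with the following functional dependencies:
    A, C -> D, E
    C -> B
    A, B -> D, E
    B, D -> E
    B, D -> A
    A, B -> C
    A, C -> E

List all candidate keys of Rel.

{A, B} is a candidate key since {A, B}⁺ = {A, B, C, D, E} covers every attribute.
{A, C} is a candidate key since {A, C}⁺ = {A, B, C, D, E} covers every attribute.
{B, D} is a candidate key since {B, D}⁺ = {A, B, C, D, E} covers every attribute.
{C, D} is a candidate key since {C, D}⁺ = {A, B, C, D, E} covers every attribute.
No proper subset of any of these is a key, and no other minimal superkey exists.

{A, B}, {A, C}, {B, D}, {C, D}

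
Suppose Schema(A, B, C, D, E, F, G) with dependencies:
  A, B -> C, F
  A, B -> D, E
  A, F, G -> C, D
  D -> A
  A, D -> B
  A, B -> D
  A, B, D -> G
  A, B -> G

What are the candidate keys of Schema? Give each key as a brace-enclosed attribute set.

{D}⁺ = {A, B, C, D, E, F, G} — all of the relation — so {D} is a candidate key.
{A, B}⁺ = {A, B, C, D, E, F, G} — all of the relation — so {A, B} is a candidate key.
{A, F, G}⁺ = {A, B, C, D, E, F, G} — all of the relation — so {A, F, G} is a candidate key.
Any other superkey properly contains one of these, so there are no further candidate keys.

{A, B}, {A, F, G}, {D}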